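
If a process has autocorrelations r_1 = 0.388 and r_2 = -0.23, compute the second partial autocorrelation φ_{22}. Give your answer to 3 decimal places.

-0.448

φ_{22} = (r_2 − r_1²) / (1 − r_1²)
r_1² = (0.388)² = 0.150544
Numerator = -0.23 − 0.1505 = -0.3805; denominator = 1 − 0.1505 = 0.8495
φ_{22} = -0.3805 / 0.8495 = -0.448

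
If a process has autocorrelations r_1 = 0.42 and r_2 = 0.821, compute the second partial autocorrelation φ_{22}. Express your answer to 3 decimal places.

φ_{22} = (r_2 − r_1²) / (1 − r_1²)
r_1² = (0.42)² = 0.1764
Numerator = 0.821 − 0.1764 = 0.6446; denominator = 1 − 0.1764 = 0.8236
φ_{22} = 0.6446 / 0.8236 = 0.783

0.783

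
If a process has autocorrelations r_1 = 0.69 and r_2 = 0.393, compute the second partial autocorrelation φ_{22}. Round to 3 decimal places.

-0.159

φ_{22} = (r_2 − r_1²) / (1 − r_1²)
r_1² = (0.69)² = 0.4761
Numerator = 0.393 − 0.4761 = -0.0831; denominator = 1 − 0.4761 = 0.5239
φ_{22} = -0.0831 / 0.5239 = -0.159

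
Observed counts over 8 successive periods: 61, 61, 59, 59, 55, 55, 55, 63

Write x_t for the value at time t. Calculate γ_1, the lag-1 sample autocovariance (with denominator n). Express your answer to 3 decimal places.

1.844

Mean x̄ = (61 + 61 + 59 + 59 + 55 + 55 + 55 + 63)/8 = 58.5000
Deviations: 2.5000, 2.5000, 0.5000, 0.5000, -3.5000, -3.5000, -3.5000, 4.5000
Σ_{t=1}^{7}(x_t−x̄)(x_{t+1}−x̄) = 14.7500
γ_1 = 14.7500 / 8 = 1.844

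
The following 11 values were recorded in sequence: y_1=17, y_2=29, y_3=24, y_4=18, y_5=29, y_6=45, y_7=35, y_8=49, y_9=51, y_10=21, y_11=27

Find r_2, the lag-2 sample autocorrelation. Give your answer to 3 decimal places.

0.005

Mean ȳ = (17 + 29 + 24 + 18 + 29 + 45 + 35 + 49 + 51 + 21 + 27)/11 = 31.3636
Numerator Σ_{t=1}^{9}(y_t−ȳ)(y_{t+2}−ȳ) = 7.3719
Denominator Σ(y_t−ȳ)² = 1472.5455
r_2 = 7.3719 / 1472.5455 = 0.005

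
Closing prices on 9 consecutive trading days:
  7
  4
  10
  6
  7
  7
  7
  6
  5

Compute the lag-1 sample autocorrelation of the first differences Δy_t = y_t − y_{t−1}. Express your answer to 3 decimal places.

First differences Δy: -3, 6, -4, 1, 0, 0, -1, -1
Mean of differences = -0.2500
Numerator Σ(Δy_t−Δȳ)(Δy_{t+1}−Δȳ) = -44.5625
Denominator Σ(Δy_t−Δȳ)² = 63.5000
r_1(Δy) = -44.5625 / 63.5000 = -0.702

-0.702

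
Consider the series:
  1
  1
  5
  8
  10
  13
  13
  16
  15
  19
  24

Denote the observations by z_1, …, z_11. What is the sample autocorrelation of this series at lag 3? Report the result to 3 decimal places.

Mean z̄ = (1 + 1 + 5 + 8 + 10 + 13 + 13 + 16 + 15 + 19 + 24)/11 = 11.3636
Numerator Σ_{t=1}^{8}(z_t−z̄)(z_{t+3}−z̄) = 103.7851
Denominator Σ(z_t−z̄)² = 526.5455
r_3 = 103.7851 / 526.5455 = 0.197

0.197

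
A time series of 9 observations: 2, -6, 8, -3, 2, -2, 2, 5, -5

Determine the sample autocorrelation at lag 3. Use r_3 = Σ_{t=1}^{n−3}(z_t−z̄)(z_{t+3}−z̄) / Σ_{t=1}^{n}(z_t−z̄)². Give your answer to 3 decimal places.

Mean z̄ = (2 − 6 + 8 − 3 + 2 − 2 + 2 + 5 − 5)/9 = 0.3333
Numerator Σ_{t=1}^{6}(z_t−z̄)(z_{t+3}−z̄) = -19.3333
Denominator Σ(z_t−z̄)² = 174.0000
r_3 = -19.3333 / 174.0000 = -0.111

-0.111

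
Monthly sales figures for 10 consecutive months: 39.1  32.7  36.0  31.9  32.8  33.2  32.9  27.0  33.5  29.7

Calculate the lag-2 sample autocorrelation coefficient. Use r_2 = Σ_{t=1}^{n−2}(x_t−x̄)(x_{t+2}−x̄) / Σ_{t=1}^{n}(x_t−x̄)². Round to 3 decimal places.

Mean x̄ = (39.1 + 32.7 + 36.0 + 31.9 + 32.8 + 33.2 + 32.9 + 27.0 + 33.5 + 29.7)/10 = 32.8800
Numerator Σ_{t=1}^{8}(x_t−x̄)(x_{t+2}−x̄) = 35.8472
Denominator Σ(x_t−x̄)² = 94.5960
r_2 = 35.8472 / 94.5960 = 0.379

0.379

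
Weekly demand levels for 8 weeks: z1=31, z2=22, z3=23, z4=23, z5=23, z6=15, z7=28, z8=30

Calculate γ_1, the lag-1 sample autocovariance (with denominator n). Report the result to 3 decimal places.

Mean z̄ = (31 + 22 + 23 + 23 + 23 + 15 + 28 + 30)/8 = 24.3750
Σ_{t=1}^{7}(z_t−z̄)(z_{t+1}−z̄) = -9.3906
γ_1 = -9.3906 / 8 = -1.174

-1.174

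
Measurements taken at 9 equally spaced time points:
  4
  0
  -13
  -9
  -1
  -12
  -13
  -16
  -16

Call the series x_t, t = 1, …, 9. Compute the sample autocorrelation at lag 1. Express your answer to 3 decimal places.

Mean x̄ = (4 + 0 − 13 − 9 − 1 − 12 − 13 − 16 − 16)/9 = -8.4444
Numerator Σ_{t=1}^{8}(x_t−x̄)(x_{t+1}−x̄) = 146.2469
Denominator Σ(x_t−x̄)² = 450.2222
r_1 = 146.2469 / 450.2222 = 0.325

0.325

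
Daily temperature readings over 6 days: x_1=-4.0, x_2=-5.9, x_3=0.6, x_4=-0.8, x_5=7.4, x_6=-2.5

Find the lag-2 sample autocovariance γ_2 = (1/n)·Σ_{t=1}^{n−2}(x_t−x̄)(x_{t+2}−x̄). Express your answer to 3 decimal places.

1.181

Mean x̄ = (-4.0 − 5.9 + 0.6 − 0.8 + 7.4 − 2.5)/6 = -0.8667
Deviations: -3.1333, -5.0333, 1.4667, 0.0667, 8.2667, -1.6333
Σ_{t=1}^{4}(x_t−x̄)(x_{t+2}−x̄) = 7.0844
γ_2 = 7.0844 / 6 = 1.181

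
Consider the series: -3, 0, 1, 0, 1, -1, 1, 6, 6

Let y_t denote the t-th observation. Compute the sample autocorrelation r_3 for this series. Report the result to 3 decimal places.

Mean ȳ = (-3 + 0 + 1 + 0 + 1 − 1 + 1 + 6 + 6)/9 = 1.2222
Σ(y_t−ȳ)(y_{t+3}−ȳ) = (5.1605) + (0.2716) + (0.4938) + (0.2716) + (-1.0617) + (-10.6173) = -5.4815
Denominator Σ(y_t−ȳ)² = 71.5556
r_3 = -5.4815 / 71.5556 = -0.077

-0.077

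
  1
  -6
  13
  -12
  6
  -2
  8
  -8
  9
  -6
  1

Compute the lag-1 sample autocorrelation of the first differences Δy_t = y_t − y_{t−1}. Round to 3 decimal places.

First differences Δy: -7, 19, -25, 18, -8, 10, -16, 17, -15, 7
Mean of differences = 0.0000
Numerator Σ(Δy_t−Δȳ)(Δy_{t+1}−Δȳ) = -2074.0000
Denominator Σ(Δy_t−Δȳ)² = 2342.0000
r_1(Δy) = -2074.0000 / 2342.0000 = -0.886

-0.886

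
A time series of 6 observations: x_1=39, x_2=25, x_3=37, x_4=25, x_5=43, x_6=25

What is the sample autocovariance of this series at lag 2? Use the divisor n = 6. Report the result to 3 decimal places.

Mean x̄ = (39 + 25 + 37 + 25 + 43 + 25)/6 = 32.3333
Deviations: 6.6667, -7.3333, 4.6667, -7.3333, 10.6667, -7.3333
Σ_{t=1}^{4}(x_t−x̄)(x_{t+2}−x̄) = 188.4444
γ_2 = 188.4444 / 6 = 31.407

31.407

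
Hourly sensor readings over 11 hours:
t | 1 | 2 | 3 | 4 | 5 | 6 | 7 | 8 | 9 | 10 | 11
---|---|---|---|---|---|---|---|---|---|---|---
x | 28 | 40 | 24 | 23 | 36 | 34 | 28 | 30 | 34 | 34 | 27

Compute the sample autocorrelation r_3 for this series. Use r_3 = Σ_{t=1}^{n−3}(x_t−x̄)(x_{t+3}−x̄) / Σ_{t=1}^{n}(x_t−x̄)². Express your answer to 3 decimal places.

Mean x̄ = (28 + 40 + 24 + 23 + 36 + 34 + 28 + 30 + 34 + 34 + 27)/11 = 30.7273
Numerator Σ_{t=1}^{8}(x_t−x̄)(x_{t+3}−x̄) = 69.6860
Denominator Σ(x_t−x̄)² = 280.1818
r_3 = 69.6860 / 280.1818 = 0.249

0.249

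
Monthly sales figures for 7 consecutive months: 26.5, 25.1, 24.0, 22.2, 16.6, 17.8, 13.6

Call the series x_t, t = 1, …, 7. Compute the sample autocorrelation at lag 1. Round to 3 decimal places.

Mean x̄ = (26.5 + 25.1 + 24.0 + 22.2 + 16.6 + 17.8 + 13.6)/7 = 20.8286
Deviations from mean: 5.6714, 4.2714, 3.1714, 1.3714, -4.2286, -3.0286, -7.2286
Σ(x_t−x̄)(x_{t+1}−x̄) = (24.2251) + (13.5465) + (4.3494) + (-5.7992) + (12.8065) + (21.8922) = 71.0206
Denominator Σ(x_t−x̄)² = 141.6543
r_1 = 71.0206 / 141.6543 = 0.501

0.501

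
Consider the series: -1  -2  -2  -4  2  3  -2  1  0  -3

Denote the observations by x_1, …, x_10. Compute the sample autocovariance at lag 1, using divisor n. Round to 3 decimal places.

0.016

Mean x̄ = (-1 − 2 − 2 − 4 + 2 + 3 − 2 + 1 + 0 − 3)/10 = -0.8000
Σ_{t=1}^{9}(x_t−x̄)(x_{t+1}−x̄) = 0.1600
γ_1 = 0.1600 / 10 = 0.016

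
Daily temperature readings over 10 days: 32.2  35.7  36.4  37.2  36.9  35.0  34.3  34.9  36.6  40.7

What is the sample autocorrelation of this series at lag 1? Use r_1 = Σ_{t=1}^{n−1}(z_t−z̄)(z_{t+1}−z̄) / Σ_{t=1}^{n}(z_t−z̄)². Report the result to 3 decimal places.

0.166

Mean z̄ = (32.2 + 35.7 + 36.4 + 37.2 + 36.9 + 35.0 + 34.3 + 34.9 + 36.6 + 40.7)/10 = 35.9900
Numerator Σ_{t=1}^{9}(z_t−z̄)(z_{t+1}−z̄) = 7.3999
Denominator Σ(z_t−z̄)² = 44.4890
r_1 = 7.3999 / 44.4890 = 0.166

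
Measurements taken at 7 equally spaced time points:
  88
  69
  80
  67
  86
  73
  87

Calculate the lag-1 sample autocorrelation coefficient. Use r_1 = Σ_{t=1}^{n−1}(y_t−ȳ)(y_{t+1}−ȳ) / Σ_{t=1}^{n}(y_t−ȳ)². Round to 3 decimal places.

-0.622

Mean ȳ = (88 + 69 + 80 + 67 + 86 + 73 + 87)/7 = 78.5714
Σ(y_t−ȳ)(y_{t+1}−ȳ) = (-90.2449) + (-13.6735) + (-16.5306) + (-85.9592) + (-41.3878) + (-46.9592) = -294.7551
Denominator Σ(y_t−ȳ)² = 473.7143
r_1 = -294.7551 / 473.7143 = -0.622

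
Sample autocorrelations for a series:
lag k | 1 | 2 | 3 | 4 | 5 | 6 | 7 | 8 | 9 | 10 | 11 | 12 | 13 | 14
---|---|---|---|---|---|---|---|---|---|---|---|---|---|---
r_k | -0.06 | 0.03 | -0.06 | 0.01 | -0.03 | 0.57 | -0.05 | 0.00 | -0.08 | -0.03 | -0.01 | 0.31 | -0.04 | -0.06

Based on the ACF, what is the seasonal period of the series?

6

The largest autocorrelation is r_6 = 0.57, with a weaker echo at lag 12 (0.31); the remaining lags stay at or below 0.03.
The dominant spike at lag 6 indicates a seasonal period of 6.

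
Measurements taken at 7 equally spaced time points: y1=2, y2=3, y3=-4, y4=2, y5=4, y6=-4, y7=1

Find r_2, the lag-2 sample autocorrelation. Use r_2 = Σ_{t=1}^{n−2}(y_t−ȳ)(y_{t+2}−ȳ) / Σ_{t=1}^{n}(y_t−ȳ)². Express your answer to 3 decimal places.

Mean ȳ = (2 + 3 − 4 + 2 + 4 − 4 + 1)/7 = 0.5714
Deviations from mean: 1.4286, 2.4286, -4.5714, 1.4286, 3.4286, -4.5714, 0.4286
Σ(y_t−ȳ)(y_{t+2}−ȳ) = (-6.5306) + (3.4694) + (-15.6735) + (-6.5306) + (1.4694) = -23.7959
Denominator Σ(y_t−ȳ)² = 63.7143
r_2 = -23.7959 / 63.7143 = -0.373

-0.373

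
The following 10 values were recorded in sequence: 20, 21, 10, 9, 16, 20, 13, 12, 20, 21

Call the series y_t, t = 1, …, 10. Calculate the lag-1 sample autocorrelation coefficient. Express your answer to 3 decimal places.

0.180

Mean ȳ = (20 + 21 + 10 + 9 + 16 + 20 + 13 + 12 + 20 + 21)/10 = 16.2000
Numerator Σ_{t=1}^{9}(y_t−ȳ)(y_{t+1}−ȳ) = 37.3600
Denominator Σ(y_t−ȳ)² = 207.6000
r_1 = 37.3600 / 207.6000 = 0.180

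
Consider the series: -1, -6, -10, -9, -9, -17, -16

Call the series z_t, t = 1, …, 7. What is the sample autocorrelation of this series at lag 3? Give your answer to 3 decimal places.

0.035

Mean z̄ = (-1 − 6 − 10 − 9 − 9 − 17 − 16)/7 = -9.7143
Deviations from mean: 8.7143, 3.7143, -0.2857, 0.7143, 0.7143, -7.2857, -6.2857
Σ(z_t−z̄)(z_{t+3}−z̄) = (6.2245) + (2.6531) + (2.0816) + (-4.4898) = 6.4694
Denominator Σ(z_t−z̄)² = 183.4286
r_3 = 6.4694 / 183.4286 = 0.035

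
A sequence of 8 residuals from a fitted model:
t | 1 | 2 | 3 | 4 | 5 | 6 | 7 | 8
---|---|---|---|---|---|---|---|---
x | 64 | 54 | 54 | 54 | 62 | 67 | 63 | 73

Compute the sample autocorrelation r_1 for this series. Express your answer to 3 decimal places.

Mean x̄ = (64 + 54 + 54 + 54 + 62 + 67 + 63 + 73)/8 = 61.3750
Deviations from mean: 2.6250, -7.3750, -7.3750, -7.3750, 0.6250, 5.6250, 1.6250, 11.6250
Numerator Σ_{t=1}^{7}(x_t−x̄)(x_{t+1}−x̄) = 116.3594
Denominator Σ(x_t−x̄)² = 339.8750
r_1 = 116.3594 / 339.8750 = 0.342

0.342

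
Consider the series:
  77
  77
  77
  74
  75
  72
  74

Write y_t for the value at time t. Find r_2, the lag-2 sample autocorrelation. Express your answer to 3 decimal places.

Mean ȳ = (77 + 77 + 77 + 74 + 75 + 72 + 74)/7 = 75.1429
Deviations from mean: 1.8571, 1.8571, 1.8571, -1.1429, -0.1429, -3.1429, -1.1429
Numerator Σ_{t=1}^{5}(y_t−ȳ)(y_{t+2}−ȳ) = 4.8163
Denominator Σ(y_t−ȳ)² = 22.8571
r_2 = 4.8163 / 22.8571 = 0.211

0.211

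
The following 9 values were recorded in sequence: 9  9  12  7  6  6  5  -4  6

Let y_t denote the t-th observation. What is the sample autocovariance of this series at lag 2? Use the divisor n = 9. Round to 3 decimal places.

2.174

Mean ȳ = (9 + 9 + 12 + 7 + 6 + 6 + 5 − 4 + 6)/9 = 6.2222
Σ_{t=1}^{7}(y_t−ȳ)(y_{t+2}−ȳ) = 19.5679
γ_2 = 19.5679 / 9 = 2.174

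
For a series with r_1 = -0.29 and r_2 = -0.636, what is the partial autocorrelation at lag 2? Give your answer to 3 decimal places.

φ_{22} = (r_2 − r_1²) / (1 − r_1²)
r_1² = (-0.29)² = 0.0841
Numerator = -0.636 − 0.0841 = -0.7201; denominator = 1 − 0.0841 = 0.9159
φ_{22} = -0.7201 / 0.9159 = -0.786

-0.786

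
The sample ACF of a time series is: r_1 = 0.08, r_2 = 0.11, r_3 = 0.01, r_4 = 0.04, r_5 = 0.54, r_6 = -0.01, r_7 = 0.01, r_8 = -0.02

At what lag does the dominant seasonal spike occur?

5

The largest autocorrelation is r_5 = 0.54; the remaining lags stay at or below 0.11.
The dominant spike at lag 5 indicates a seasonal period of 5.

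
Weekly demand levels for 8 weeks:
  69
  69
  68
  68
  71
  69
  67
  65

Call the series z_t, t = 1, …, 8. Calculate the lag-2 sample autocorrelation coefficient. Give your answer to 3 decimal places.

Mean z̄ = (69 + 69 + 68 + 68 + 71 + 69 + 67 + 65)/8 = 68.2500
Σ(z_t−z̄)(z_{t+2}−z̄) = (-0.1875) + (-0.1875) + (-0.6875) + (-0.1875) + (-3.4375) + (-2.4375) = -7.1250
Denominator Σ(z_t−z̄)² = 21.5000
r_2 = -7.1250 / 21.5000 = -0.331

-0.331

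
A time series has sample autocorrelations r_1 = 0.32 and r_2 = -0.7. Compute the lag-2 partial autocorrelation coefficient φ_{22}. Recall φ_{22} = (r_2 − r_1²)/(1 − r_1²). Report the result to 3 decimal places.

-0.894

φ_{22} = (r_2 − r_1²) / (1 − r_1²)
r_1² = (0.32)² = 0.1024
Numerator = -0.7 − 0.1024 = -0.8024; denominator = 1 − 0.1024 = 0.8976
φ_{22} = -0.8024 / 0.8976 = -0.894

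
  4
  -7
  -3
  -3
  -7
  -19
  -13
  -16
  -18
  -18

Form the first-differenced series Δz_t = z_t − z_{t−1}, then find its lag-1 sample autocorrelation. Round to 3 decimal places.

-0.386

First differences Δz: -11, 4, 0, -4, -12, 6, -3, -2, 0
Mean of differences = -2.4444
Numerator Σ(Δz_t−Δz̄)(Δz_{t+1}−Δz̄) = -112.8642
Denominator Σ(Δz_t−Δz̄)² = 292.2222
r_1(Δz) = -112.8642 / 292.2222 = -0.386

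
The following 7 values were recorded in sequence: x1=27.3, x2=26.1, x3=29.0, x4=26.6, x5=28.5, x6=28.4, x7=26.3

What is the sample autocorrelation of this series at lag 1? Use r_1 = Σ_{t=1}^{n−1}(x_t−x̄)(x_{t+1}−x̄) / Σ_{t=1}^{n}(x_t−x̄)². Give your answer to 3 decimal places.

Mean x̄ = (27.3 + 26.1 + 29.0 + 26.6 + 28.5 + 28.4 + 26.3)/7 = 27.4571
Deviations from mean: -0.1571, -1.3571, 1.5429, -0.8571, 1.0429, 0.9429, -1.1571
Σ(x_t−x̄)(x_{t+1}−x̄) = (0.2133) + (-2.0939) + (-1.3224) + (-0.8939) + (0.9833) + (-1.0910) = -4.2047
Denominator Σ(x_t−x̄)² = 8.2971
r_1 = -4.2047 / 8.2971 = -0.507

-0.507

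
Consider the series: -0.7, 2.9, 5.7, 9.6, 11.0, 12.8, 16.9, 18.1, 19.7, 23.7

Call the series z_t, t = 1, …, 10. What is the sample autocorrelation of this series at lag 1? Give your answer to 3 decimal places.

0.657

Mean z̄ = (-0.7 + 2.9 + 5.7 + 9.6 + 11.0 + 12.8 + 16.9 + 18.1 + 19.7 + 23.7)/10 = 11.9700
Numerator Σ_{t=1}^{9}(z_t−z̄)(z_{t+1}−z̄) = 360.5101
Denominator Σ(z_t−z̄)² = 548.5810
r_1 = 360.5101 / 548.5810 = 0.657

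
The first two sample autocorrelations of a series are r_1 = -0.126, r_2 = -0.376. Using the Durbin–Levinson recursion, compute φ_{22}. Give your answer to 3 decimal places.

-0.398

φ_{22} = (r_2 − r_1²) / (1 − r_1²)
r_1² = (-0.126)² = 0.015876
Numerator = -0.376 − 0.0159 = -0.3919; denominator = 1 − 0.0159 = 0.9841
φ_{22} = -0.3919 / 0.9841 = -0.398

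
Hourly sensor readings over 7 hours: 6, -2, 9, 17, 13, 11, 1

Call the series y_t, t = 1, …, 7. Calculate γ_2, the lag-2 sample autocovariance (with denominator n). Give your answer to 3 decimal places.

Mean ȳ = (6 − 2 + 9 + 17 + 13 + 11 + 1)/7 = 7.8571
Deviations: -1.8571, -9.8571, 1.1429, 9.1429, 5.1429, 3.1429, -6.8571
Σ_{t=1}^{5}(y_t−ȳ)(y_{t+2}−ȳ) = -92.8980
γ_2 = -92.8980 / 7 = -13.271

-13.271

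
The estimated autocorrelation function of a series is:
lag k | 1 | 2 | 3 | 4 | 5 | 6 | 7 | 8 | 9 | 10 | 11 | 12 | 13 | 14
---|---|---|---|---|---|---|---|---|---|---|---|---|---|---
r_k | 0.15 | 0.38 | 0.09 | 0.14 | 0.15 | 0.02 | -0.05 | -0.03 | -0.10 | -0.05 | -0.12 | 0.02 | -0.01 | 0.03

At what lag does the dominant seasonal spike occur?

2

The largest autocorrelation is r_2 = 0.38; the remaining lags stay at or below 0.15.
The dominant spike at lag 2 indicates a seasonal period of 2.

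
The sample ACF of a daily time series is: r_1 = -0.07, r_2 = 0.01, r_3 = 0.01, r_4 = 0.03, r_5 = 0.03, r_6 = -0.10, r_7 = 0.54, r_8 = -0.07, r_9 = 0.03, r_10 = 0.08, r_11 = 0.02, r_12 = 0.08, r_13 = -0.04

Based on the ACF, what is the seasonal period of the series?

7

The largest autocorrelation is r_7 = 0.54; the remaining lags stay at or below 0.08.
The dominant spike at lag 7 indicates a seasonal period of 7.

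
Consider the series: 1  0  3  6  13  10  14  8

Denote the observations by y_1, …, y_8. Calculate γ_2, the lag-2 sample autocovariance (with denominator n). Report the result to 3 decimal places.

Mean ȳ = (1 + 0 + 3 + 6 + 13 + 10 + 14 + 8)/8 = 6.8750
Deviations: -5.8750, -6.8750, -3.8750, -0.8750, 6.1250, 3.1250, 7.1250, 1.1250
Σ_{t=1}^{6}(y_t−ȳ)(y_{t+2}−ȳ) = 49.4688
γ_2 = 49.4688 / 8 = 6.184

6.184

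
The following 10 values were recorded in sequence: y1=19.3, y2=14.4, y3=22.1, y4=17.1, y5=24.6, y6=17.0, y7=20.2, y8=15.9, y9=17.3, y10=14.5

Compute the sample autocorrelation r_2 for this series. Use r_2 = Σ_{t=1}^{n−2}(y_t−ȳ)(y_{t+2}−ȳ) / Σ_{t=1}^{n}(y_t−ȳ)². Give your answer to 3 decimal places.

0.577

Mean ȳ = (19.3 + 14.4 + 22.1 + 17.1 + 24.6 + 17.0 + 20.2 + 15.9 + 17.3 + 14.5)/10 = 18.2400
Numerator Σ_{t=1}^{8}(y_t−ȳ)(y_{t+2}−ȳ) = 56.7088
Denominator Σ(y_t−ȳ)² = 98.2440
r_2 = 56.7088 / 98.2440 = 0.577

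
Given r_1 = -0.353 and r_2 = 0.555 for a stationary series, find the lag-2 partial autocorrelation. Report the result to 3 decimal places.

φ_{22} = (r_2 − r_1²) / (1 − r_1²)
r_1² = (-0.353)² = 0.124609
Numerator = 0.555 − 0.1246 = 0.4304; denominator = 1 − 0.1246 = 0.8754
φ_{22} = 0.4304 / 0.8754 = 0.492

0.492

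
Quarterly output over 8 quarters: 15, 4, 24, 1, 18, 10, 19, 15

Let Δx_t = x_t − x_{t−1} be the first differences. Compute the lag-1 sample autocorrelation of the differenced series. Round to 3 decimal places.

-0.877

First differences Δx: -11, 20, -23, 17, -8, 9, -4
Mean of differences = 0.0000
Numerator Σ(Δx_t−Δx̄)(Δx_{t+1}−Δx̄) = -1315.0000
Denominator Σ(Δx_t−Δx̄)² = 1500.0000
r_1(Δx) = -1315.0000 / 1500.0000 = -0.877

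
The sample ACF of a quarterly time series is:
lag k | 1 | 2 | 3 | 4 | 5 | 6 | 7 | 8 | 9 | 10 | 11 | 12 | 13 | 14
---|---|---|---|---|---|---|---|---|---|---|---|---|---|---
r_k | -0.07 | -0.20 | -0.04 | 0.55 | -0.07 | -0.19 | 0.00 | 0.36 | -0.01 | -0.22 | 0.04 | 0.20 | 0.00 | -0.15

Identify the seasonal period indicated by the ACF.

4

The largest autocorrelation is r_4 = 0.55, with weaker echoes at lags 8 (0.36) and 12 (0.20); the remaining lags stay at or below 0.04.
The dominant spike at lag 4 indicates a seasonal period of 4.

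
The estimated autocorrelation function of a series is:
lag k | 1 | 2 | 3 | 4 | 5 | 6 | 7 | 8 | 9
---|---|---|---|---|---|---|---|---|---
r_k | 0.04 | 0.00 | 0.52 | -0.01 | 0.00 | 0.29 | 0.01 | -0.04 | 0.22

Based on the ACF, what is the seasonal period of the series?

3

The largest autocorrelation is r_3 = 0.52, with weaker echoes at lags 6 (0.29) and 9 (0.22); the remaining lags stay at or below 0.04.
The dominant spike at lag 3 indicates a seasonal period of 3.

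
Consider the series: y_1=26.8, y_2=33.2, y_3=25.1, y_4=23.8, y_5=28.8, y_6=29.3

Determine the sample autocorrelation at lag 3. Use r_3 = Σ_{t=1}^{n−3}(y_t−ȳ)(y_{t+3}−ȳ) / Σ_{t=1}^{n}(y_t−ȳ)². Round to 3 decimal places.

Mean ȳ = (26.8 + 33.2 + 25.1 + 23.8 + 28.8 + 29.3)/6 = 27.8333
Σ(y_t−ȳ)(y_{t+3}−ȳ) = (4.1678) + (5.1878) + (-4.0089) = 5.3467
Denominator Σ(y_t−ȳ)² = 56.6933
r_3 = 5.3467 / 56.6933 = 0.094

0.094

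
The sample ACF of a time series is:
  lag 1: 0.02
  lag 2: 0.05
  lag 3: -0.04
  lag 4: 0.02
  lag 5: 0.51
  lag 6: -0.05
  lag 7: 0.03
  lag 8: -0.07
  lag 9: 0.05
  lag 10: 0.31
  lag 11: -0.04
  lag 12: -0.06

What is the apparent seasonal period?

5

The largest autocorrelation is r_5 = 0.51, with a weaker echo at lag 10 (0.31); the remaining lags stay at or below 0.05.
The dominant spike at lag 5 indicates a seasonal period of 5.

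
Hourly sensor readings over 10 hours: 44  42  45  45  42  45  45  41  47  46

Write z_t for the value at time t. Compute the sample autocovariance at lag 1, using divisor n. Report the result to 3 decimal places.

-1.004

Mean z̄ = (44 + 42 + 45 + 45 + 42 + 45 + 45 + 41 + 47 + 46)/10 = 44.2000
Σ_{t=1}^{9}(z_t−z̄)(z_{t+1}−z̄) = -10.0400
γ_1 = -10.0400 / 10 = -1.004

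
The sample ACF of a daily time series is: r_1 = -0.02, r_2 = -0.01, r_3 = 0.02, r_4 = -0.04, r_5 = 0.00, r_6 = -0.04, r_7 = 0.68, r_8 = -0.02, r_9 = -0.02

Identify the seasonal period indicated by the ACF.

7

The largest autocorrelation is r_7 = 0.68; the remaining lags stay at or below 0.02.
The dominant spike at lag 7 indicates a seasonal period of 7.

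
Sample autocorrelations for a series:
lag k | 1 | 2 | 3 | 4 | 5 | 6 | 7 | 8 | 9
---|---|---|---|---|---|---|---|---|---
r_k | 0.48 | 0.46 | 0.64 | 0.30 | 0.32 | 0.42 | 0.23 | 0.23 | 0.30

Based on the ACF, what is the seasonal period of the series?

3

The largest autocorrelation is r_3 = 0.64; the remaining lags stay at or below 0.48. The elevated value at lag 1 (0.48), dropping to 0.46 at lag 2, reflects decaying short-term dependence rather than seasonality.
The dominant spike at lag 3 indicates a seasonal period of 3.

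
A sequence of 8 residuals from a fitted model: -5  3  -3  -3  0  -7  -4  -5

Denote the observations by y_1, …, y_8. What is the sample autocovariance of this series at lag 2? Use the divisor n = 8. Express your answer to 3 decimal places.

Mean ȳ = (-5 + 3 − 3 − 3 + 0 − 7 − 4 − 5)/8 = -3.0000
Σ_{t=1}^{6}(y_t−ȳ)(y_{t+2}−ȳ) = 5.0000
γ_2 = 5.0000 / 8 = 0.625

0.625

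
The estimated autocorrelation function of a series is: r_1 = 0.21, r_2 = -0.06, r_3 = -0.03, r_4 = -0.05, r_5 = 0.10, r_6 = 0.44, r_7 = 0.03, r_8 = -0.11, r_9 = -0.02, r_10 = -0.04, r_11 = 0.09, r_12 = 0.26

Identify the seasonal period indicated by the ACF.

The largest autocorrelation is r_6 = 0.44, with a weaker echo at lag 12 (0.26); the remaining lags stay at or below 0.21.
The dominant spike at lag 6 indicates a seasonal period of 6.

6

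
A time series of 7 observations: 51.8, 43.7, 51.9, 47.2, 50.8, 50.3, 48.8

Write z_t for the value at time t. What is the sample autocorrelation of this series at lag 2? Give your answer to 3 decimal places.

0.373

Mean z̄ = (51.8 + 43.7 + 51.9 + 47.2 + 50.8 + 50.3 + 48.8)/7 = 49.2143
Deviations from mean: 2.5857, -5.5143, 2.6857, -2.0143, 1.5857, 1.0857, -0.4143
Numerator Σ_{t=1}^{5}(z_t−z̄)(z_{t+2}−z̄) = 19.4667
Denominator Σ(z_t−z̄)² = 52.2286
r_2 = 19.4667 / 52.2286 = 0.373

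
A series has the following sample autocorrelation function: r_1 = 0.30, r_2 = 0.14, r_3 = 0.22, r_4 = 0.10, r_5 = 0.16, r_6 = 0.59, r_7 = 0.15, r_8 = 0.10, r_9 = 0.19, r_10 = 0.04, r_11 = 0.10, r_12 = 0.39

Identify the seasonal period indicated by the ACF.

The largest autocorrelation is r_6 = 0.59, with a weaker echo at lag 12 (0.39); the remaining lags stay at or below 0.30. The elevated value at lag 1 (0.30), dropping to 0.14 at lag 2, reflects decaying short-term dependence rather than seasonality.
The dominant spike at lag 6 indicates a seasonal period of 6.

6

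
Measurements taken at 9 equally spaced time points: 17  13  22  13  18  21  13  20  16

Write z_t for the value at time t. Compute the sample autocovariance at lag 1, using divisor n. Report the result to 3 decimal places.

Mean z̄ = (17 + 13 + 22 + 13 + 18 + 21 + 13 + 20 + 16)/9 = 17.0000
Σ_{t=1}^{8}(z_t−z̄)(z_{t+1}−z̄) = -71.0000
γ_1 = -71.0000 / 9 = -7.889

-7.889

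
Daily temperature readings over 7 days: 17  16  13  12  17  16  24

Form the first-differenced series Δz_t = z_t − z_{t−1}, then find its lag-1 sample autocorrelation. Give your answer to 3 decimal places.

First differences Δz: -1, -3, -1, 5, -1, 8
Mean of differences = 1.1667
Numerator Σ(Δz_t−Δz̄)(Δz_{t+1}−Δz̄) = -13.3611
Denominator Σ(Δz_t−Δz̄)² = 92.8333
r_1(Δz) = -13.3611 / 92.8333 = -0.144

-0.144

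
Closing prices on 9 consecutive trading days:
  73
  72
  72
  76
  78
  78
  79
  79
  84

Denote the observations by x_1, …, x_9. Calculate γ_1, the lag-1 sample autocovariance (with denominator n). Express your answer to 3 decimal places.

7.649

Mean x̄ = (73 + 72 + 72 + 76 + 78 + 78 + 79 + 79 + 84)/9 = 76.7778
Σ_{t=1}^{8}(x_t−x̄)(x_{t+1}−x̄) = 68.8395
γ_1 = 68.8395 / 9 = 7.649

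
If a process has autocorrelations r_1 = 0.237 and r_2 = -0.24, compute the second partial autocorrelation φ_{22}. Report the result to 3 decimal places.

φ_{22} = (r_2 − r_1²) / (1 − r_1²)
r_1² = (0.237)² = 0.056169
Numerator = -0.24 − 0.0562 = -0.2962; denominator = 1 − 0.0562 = 0.9438
φ_{22} = -0.2962 / 0.9438 = -0.314

-0.314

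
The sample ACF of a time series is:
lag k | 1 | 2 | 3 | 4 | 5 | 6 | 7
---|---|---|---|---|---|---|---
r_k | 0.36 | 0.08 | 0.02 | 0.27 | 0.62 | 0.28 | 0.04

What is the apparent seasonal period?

The largest autocorrelation is r_5 = 0.62; the remaining lags stay at or below 0.36. The elevated value at lag 1 (0.36), dropping to 0.08 at lag 2, reflects decaying short-term dependence rather than seasonality.
The dominant spike at lag 5 indicates a seasonal period of 5.

5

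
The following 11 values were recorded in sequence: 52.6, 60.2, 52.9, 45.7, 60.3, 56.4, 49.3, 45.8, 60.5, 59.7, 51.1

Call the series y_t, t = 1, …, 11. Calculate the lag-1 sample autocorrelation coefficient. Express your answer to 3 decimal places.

Mean ȳ = (52.6 + 60.2 + 52.9 + 45.7 + 60.3 + 56.4 + 49.3 + 45.8 + 60.5 + 59.7 + 51.1)/11 = 54.0455
Numerator Σ_{t=1}^{10}(y_t−ȳ)(y_{t+1}−ȳ) = -49.2802
Denominator Σ(y_t−ȳ)² = 328.4073
r_1 = -49.2802 / 328.4073 = -0.150

-0.150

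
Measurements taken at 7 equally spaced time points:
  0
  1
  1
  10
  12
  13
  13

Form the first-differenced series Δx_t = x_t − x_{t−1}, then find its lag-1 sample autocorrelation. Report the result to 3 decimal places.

First differences Δx: 1, 0, 9, 2, 1, 0
Mean of differences = 2.1667
Numerator Σ(Δx_t−Δx̄)(Δx_{t+1}−Δx̄) = -10.6944
Denominator Σ(Δx_t−Δx̄)² = 58.8333
r_1(Δx) = -10.6944 / 58.8333 = -0.182

-0.182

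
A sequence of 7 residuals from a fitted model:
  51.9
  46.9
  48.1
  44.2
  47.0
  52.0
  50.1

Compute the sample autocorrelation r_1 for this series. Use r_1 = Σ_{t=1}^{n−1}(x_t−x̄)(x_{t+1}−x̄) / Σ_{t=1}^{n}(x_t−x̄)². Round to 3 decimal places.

0.083

Mean x̄ = (51.9 + 46.9 + 48.1 + 44.2 + 47.0 + 52.0 + 50.1)/7 = 48.6000
Σ(x_t−x̄)(x_{t+1}−x̄) = (-5.6100) + (0.8500) + (2.2000) + (7.0400) + (-5.4400) + (5.1000) = 4.1400
Denominator Σ(x_t−x̄)² = 49.7600
r_1 = 4.1400 / 49.7600 = 0.083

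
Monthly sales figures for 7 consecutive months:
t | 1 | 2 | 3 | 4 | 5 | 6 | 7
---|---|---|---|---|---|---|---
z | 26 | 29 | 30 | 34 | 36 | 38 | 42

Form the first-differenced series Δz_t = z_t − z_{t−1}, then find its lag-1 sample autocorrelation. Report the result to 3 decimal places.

-0.561

First differences Δz: 3, 1, 4, 2, 2, 4
Mean of differences = 2.6667
Numerator Σ(Δz_t−Δz̄)(Δz_{t+1}−Δz̄) = -4.1111
Denominator Σ(Δz_t−Δz̄)² = 7.3333
r_1(Δz) = -4.1111 / 7.3333 = -0.561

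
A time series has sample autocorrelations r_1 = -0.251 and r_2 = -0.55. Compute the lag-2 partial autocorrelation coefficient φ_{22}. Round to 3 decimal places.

φ_{22} = (r_2 − r_1²) / (1 − r_1²)
r_1² = (-0.251)² = 0.063001
Numerator = -0.55 − 0.0630 = -0.6130; denominator = 1 − 0.0630 = 0.9370
φ_{22} = -0.6130 / 0.9370 = -0.654

-0.654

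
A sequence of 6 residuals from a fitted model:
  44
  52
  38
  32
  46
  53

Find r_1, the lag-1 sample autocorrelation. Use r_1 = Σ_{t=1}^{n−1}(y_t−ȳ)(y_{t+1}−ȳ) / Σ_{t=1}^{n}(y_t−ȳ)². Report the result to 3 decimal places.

Mean ȳ = (44 + 52 + 38 + 32 + 46 + 53)/6 = 44.1667
Σ(y_t−ȳ)(y_{t+1}−ȳ) = (-1.3056) + (-48.3056) + (75.0278) + (-22.3056) + (16.1944) = 19.3056
Denominator Σ(y_t−ȳ)² = 328.8333
r_1 = 19.3056 / 328.8333 = 0.059

0.059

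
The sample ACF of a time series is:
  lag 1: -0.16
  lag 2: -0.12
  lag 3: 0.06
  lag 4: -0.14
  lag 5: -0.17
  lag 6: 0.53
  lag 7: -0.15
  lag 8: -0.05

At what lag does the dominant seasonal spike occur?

The largest autocorrelation is r_6 = 0.53; the remaining lags stay at or below 0.06.
The dominant spike at lag 6 indicates a seasonal period of 6.

6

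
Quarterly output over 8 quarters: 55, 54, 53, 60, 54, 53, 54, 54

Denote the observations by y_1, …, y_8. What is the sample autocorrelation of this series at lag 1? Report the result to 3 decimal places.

Mean ȳ = (55 + 54 + 53 + 60 + 54 + 53 + 54 + 54)/8 = 54.6250
Numerator Σ_{t=1}^{7}(y_t−ȳ)(y_{t+1}−ȳ) = -8.8906
Denominator Σ(y_t−ȳ)² = 35.8750
r_1 = -8.8906 / 35.8750 = -0.248

-0.248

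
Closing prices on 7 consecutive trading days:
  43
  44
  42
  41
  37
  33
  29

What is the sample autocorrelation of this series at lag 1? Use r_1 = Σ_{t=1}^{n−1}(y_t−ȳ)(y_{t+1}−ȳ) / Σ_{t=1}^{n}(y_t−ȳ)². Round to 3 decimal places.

Mean ȳ = (43 + 44 + 42 + 41 + 37 + 33 + 29)/7 = 38.4286
Σ(y_t−ȳ)(y_{t+1}−ȳ) = (25.4694) + (19.8980) + (9.1837) + (-3.6735) + (7.7551) + (51.1837) = 109.8163
Denominator Σ(y_t−ȳ)² = 191.7143
r_1 = 109.8163 / 191.7143 = 0.573

0.573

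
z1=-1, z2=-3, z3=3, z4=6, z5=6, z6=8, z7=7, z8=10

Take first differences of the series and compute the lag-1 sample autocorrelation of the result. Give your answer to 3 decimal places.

First differences Δz: -2, 6, 3, 0, 2, -1, 3
Mean of differences = 1.5714
Numerator Σ(Δz_t−Δz̄)(Δz_{t+1}−Δz̄) = -17.1837
Denominator Σ(Δz_t−Δz̄)² = 45.7143
r_1(Δz) = -17.1837 / 45.7143 = -0.376

-0.376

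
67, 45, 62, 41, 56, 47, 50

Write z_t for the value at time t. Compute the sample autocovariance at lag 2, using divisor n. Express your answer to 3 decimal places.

Mean z̄ = (67 + 45 + 62 + 41 + 56 + 47 + 50)/7 = 52.5714
Deviations: 14.4286, -7.5714, 9.4286, -11.5714, 3.4286, -5.5714, -2.5714
Σ_{t=1}^{5}(z_t−z̄)(z_{t+2}−z̄) = 311.6327
γ_2 = 311.6327 / 7 = 44.519

44.519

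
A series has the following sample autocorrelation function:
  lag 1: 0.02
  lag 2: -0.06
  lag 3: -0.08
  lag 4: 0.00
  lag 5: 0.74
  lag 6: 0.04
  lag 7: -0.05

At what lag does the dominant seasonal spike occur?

The largest autocorrelation is r_5 = 0.74; the remaining lags stay at or below 0.04.
The dominant spike at lag 5 indicates a seasonal period of 5.

5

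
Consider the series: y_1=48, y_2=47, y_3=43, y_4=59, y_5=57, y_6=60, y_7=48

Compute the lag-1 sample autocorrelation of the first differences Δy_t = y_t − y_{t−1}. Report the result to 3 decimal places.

First differences Δy: -1, -4, 16, -2, 3, -12
Mean of differences = 0.0000
Numerator Σ(Δy_t−Δȳ)(Δy_{t+1}−Δȳ) = -134.0000
Denominator Σ(Δy_t−Δȳ)² = 430.0000
r_1(Δy) = -134.0000 / 430.0000 = -0.312

-0.312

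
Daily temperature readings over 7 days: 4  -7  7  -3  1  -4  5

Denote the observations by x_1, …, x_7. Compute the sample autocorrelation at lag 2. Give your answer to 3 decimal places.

0.431

Mean x̄ = (4 − 7 + 7 − 3 + 1 − 4 + 5)/7 = 0.4286
Deviations from mean: 3.5714, -7.4286, 6.5714, -3.4286, 0.5714, -4.4286, 4.5714
Numerator Σ_{t=1}^{5}(x_t−x̄)(x_{t+2}−x̄) = 70.4898
Denominator Σ(x_t−x̄)² = 163.7143
r_2 = 70.4898 / 163.7143 = 0.431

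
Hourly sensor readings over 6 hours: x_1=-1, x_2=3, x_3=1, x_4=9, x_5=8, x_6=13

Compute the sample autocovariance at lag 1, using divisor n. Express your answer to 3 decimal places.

6.542

Mean x̄ = (-1 + 3 + 1 + 9 + 8 + 13)/6 = 5.5000
Σ_{t=1}^{5}(x_t−x̄)(x_{t+1}−x̄) = 39.2500
γ_1 = 39.2500 / 6 = 6.542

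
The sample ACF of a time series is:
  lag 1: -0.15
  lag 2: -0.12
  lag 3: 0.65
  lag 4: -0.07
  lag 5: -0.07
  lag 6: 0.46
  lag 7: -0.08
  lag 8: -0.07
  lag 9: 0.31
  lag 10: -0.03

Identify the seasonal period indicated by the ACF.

3

The largest autocorrelation is r_3 = 0.65, with weaker echoes at lags 6 (0.46) and 9 (0.31); the remaining lags stay at or below -0.03.
The dominant spike at lag 3 indicates a seasonal period of 3.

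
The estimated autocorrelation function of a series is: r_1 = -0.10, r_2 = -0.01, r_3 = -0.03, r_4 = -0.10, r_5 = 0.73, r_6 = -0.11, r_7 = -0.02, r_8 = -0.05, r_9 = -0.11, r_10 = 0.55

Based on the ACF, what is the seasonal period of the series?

The largest autocorrelation is r_5 = 0.73, with a weaker echo at lag 10 (0.55); the remaining lags stay at or below -0.01.
The dominant spike at lag 5 indicates a seasonal period of 5.

5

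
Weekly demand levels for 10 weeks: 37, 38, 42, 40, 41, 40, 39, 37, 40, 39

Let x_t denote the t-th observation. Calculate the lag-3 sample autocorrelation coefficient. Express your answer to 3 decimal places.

-0.227

Mean x̄ = (37 + 38 + 42 + 40 + 41 + 40 + 39 + 37 + 40 + 39)/10 = 39.3000
Numerator Σ_{t=1}^{7}(x_t−x̄)(x_{t+3}−x̄) = -5.4700
Denominator Σ(x_t−x̄)² = 24.1000
r_3 = -5.4700 / 24.1000 = -0.227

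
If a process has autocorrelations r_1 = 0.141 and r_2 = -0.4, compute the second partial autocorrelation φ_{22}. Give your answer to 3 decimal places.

-0.428

φ_{22} = (r_2 − r_1²) / (1 − r_1²)
r_1² = (0.141)² = 0.019881
Numerator = -0.4 − 0.0199 = -0.4199; denominator = 1 − 0.0199 = 0.9801
φ_{22} = -0.4199 / 0.9801 = -0.428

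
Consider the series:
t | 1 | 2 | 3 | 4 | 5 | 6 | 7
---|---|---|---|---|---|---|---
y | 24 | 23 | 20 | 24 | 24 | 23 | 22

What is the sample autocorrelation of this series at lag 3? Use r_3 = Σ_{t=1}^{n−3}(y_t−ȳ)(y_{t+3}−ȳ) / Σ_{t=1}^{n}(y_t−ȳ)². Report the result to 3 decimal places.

Mean ȳ = (24 + 23 + 20 + 24 + 24 + 23 + 22)/7 = 22.8571
Deviations from mean: 1.1429, 0.1429, -2.8571, 1.1429, 1.1429, 0.1429, -0.8571
Numerator Σ_{t=1}^{4}(y_t−ȳ)(y_{t+3}−ȳ) = 0.0816
Denominator Σ(y_t−ȳ)² = 12.8571
r_3 = 0.0816 / 12.8571 = 0.006

0.006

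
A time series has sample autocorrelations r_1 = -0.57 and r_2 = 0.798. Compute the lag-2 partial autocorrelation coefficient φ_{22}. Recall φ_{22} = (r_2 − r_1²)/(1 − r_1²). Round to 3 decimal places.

φ_{22} = (r_2 − r_1²) / (1 − r_1²)
r_1² = (-0.57)² = 0.3249
Numerator = 0.798 − 0.3249 = 0.4731; denominator = 1 − 0.3249 = 0.6751
φ_{22} = 0.4731 / 0.6751 = 0.701

0.701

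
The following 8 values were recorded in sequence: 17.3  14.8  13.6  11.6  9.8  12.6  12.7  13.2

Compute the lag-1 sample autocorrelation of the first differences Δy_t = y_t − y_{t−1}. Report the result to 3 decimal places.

First differences Δy: -2.5, -1.2, -2.0, -1.8, 2.8, 0.1, 0.5
Mean of differences = -0.5857
Numerator Σ(Δy_t−Δȳ)(Δy_{t+1}−Δȳ) = 2.7169
Denominator Σ(Δy_t−Δȳ)² = 20.6286
r_1(Δy) = 2.7169 / 20.6286 = 0.132

0.132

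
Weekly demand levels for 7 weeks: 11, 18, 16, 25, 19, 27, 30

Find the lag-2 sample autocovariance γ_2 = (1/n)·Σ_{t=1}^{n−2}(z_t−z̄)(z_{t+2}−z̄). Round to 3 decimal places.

7.647

Mean z̄ = (11 + 18 + 16 + 25 + 19 + 27 + 30)/7 = 20.8571
Deviations: -9.8571, -2.8571, -4.8571, 4.1429, -1.8571, 6.1429, 9.1429
Σ_{t=1}^{5}(z_t−z̄)(z_{t+2}−z̄) = 53.5306
γ_2 = 53.5306 / 7 = 7.647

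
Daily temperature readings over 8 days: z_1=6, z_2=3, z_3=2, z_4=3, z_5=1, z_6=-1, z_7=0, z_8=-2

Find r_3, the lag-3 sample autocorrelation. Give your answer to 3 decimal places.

0.092

Mean z̄ = (6 + 3 + 2 + 3 + 1 − 1 + 0 − 2)/8 = 1.5000
Σ(z_t−z̄)(z_{t+3}−z̄) = (6.7500) + (-0.7500) + (-1.2500) + (-2.2500) + (1.7500) = 4.2500
Denominator Σ(z_t−z̄)² = 46.0000
r_3 = 4.2500 / 46.0000 = 0.092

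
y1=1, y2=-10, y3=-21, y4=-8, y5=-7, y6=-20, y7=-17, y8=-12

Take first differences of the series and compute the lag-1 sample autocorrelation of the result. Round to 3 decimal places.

First differences Δy: -11, -11, 13, 1, -13, 3, 5
Mean of differences = -1.8571
Numerator Σ(Δy_t−Δȳ)(Δy_{t+1}−Δȳ) = -62.4490
Denominator Σ(Δy_t−Δȳ)² = 590.8571
r_1(Δy) = -62.4490 / 590.8571 = -0.106

-0.106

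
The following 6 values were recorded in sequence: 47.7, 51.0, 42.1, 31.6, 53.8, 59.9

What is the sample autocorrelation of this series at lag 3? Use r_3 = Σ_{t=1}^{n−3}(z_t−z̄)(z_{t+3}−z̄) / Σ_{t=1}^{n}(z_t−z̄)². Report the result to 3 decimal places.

-0.099

Mean z̄ = (47.7 + 51.0 + 42.1 + 31.6 + 53.8 + 59.9)/6 = 47.6833
Σ(z_t−z̄)(z_{t+3}−z̄) = (-0.2681) + (20.2869) + (-68.2097) = -48.1908
Denominator Σ(z_t−z̄)² = 487.5083
r_3 = -48.1908 / 487.5083 = -0.099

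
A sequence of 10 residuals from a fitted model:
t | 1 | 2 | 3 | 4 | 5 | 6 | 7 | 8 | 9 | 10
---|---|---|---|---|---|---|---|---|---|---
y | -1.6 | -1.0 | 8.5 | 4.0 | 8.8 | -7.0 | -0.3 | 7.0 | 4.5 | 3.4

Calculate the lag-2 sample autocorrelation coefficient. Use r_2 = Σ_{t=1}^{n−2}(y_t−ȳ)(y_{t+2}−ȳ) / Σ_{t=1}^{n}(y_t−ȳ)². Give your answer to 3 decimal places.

Mean ȳ = (-1.6 − 1.0 + 8.5 + 4.0 + 8.8 − 7.0 − 0.3 + 7.0 + 4.5 + 3.4)/10 = 2.6300
Numerator Σ_{t=1}^{8}(y_t−ȳ)(y_{t+2}−ȳ) = -69.0538
Denominator Σ(y_t−ȳ)² = 229.9810
r_2 = -69.0538 / 229.9810 = -0.300

-0.300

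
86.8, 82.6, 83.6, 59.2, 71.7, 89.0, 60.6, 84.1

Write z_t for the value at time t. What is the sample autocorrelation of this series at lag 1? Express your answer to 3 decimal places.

-0.312

Mean z̄ = (86.8 + 82.6 + 83.6 + 59.2 + 71.7 + 89.0 + 60.6 + 84.1)/8 = 77.2000
Deviations from mean: 9.6000, 5.4000, 6.4000, -18.0000, -5.5000, 11.8000, -16.6000, 6.9000
Numerator Σ_{t=1}^{7}(z_t−z̄)(z_{t+1}−z̄) = -305.1200
Denominator Σ(z_t−z̄)² = 978.9400
r_1 = -305.1200 / 978.9400 = -0.312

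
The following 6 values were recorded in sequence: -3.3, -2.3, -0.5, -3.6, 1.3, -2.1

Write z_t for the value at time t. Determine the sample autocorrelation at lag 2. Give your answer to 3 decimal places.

Mean z̄ = (-3.3 − 2.3 − 0.5 − 3.6 + 1.3 − 2.1)/6 = -1.7500
Deviations from mean: -1.5500, -0.5500, 1.2500, -1.8500, 3.0500, -0.3500
Numerator Σ_{t=1}^{4}(z_t−z̄)(z_{t+2}−z̄) = 3.5400
Denominator Σ(z_t−z̄)² = 17.1150
r_2 = 3.5400 / 17.1150 = 0.207

0.207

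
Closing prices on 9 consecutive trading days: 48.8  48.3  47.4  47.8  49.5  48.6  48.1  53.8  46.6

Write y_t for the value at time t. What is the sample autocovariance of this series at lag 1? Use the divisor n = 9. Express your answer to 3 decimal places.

-1.449

Mean ȳ = (48.8 + 48.3 + 47.4 + 47.8 + 49.5 + 48.6 + 48.1 + 53.8 + 46.6)/9 = 48.7667
Σ_{t=1}^{8}(y_t−ȳ)(y_{t+1}−ȳ) = -13.0378
γ_1 = -13.0378 / 9 = -1.449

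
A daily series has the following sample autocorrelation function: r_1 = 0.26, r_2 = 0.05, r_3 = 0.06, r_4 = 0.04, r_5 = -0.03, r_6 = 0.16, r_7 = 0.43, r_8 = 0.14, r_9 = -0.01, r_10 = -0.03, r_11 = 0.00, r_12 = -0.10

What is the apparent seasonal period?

7

The largest autocorrelation is r_7 = 0.43; the remaining lags stay at or below 0.26. The elevated value at lag 1 (0.26), dropping to 0.05 at lag 2, reflects decaying short-term dependence rather than seasonality.
The dominant spike at lag 7 indicates a seasonal period of 7.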